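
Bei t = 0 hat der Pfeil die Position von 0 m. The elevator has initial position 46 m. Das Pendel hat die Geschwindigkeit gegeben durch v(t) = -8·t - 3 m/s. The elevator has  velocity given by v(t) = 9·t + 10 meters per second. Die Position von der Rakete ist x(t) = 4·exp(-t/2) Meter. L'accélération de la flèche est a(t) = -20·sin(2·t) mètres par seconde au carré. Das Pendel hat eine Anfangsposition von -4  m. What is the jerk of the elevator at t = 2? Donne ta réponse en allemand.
Wir müssen unsere Gleichung für die Geschwindigkeit v(t) = 9·t + 10 2-mal ableiten. Durch Ableiten von der Geschwindigkeit erhalten wir die Beschleunigung: a(t) = 9. Durch Ableiten von der Beschleunigung erhalten wir den Ruck: j(t) = 0. Wir haben den Ruck j(t) = 0. Durch Einsetzen von t = 2: j(2) = 0.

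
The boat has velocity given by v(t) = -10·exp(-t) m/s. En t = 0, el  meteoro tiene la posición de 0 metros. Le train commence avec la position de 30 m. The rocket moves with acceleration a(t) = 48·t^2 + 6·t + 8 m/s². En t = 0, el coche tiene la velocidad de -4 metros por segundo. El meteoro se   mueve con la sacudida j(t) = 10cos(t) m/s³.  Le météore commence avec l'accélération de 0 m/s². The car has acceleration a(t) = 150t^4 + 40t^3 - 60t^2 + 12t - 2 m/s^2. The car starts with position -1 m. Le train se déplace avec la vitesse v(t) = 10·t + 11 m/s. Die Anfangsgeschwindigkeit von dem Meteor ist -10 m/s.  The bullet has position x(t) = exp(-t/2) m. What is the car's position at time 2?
We must find the integral of our acceleration equation a(t) = 150·t^4 + 40·t^3 - 60·t^2 + 12·t - 2 2 times. The antiderivative of acceleration, with v(0) = -4, gives velocity: v(t) = 30·t^5 + 10·t^4 - 20·t^3 + 6·t^2 - 2·t - 4. Finding the antiderivative of v(t) and using x(0) = -1: x(t) = 5·t^6 + 2·t^5 - 5·t^4 + 2·t^3 - t^2 - 4·t - 1. From the given position equation x(t) = 5·t^6 + 2·t^5 - 5·t^4 + 2·t^3 - t^2 - 4·t - 1, we substitute t = 2 to get x = 307.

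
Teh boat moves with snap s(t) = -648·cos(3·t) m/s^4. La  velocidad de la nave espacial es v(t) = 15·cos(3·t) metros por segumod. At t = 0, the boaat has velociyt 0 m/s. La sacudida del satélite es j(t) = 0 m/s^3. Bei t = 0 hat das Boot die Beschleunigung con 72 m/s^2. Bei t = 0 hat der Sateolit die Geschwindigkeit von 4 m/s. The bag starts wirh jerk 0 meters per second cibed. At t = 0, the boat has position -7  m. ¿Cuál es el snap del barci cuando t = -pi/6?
Tenemos el snap s(t) = -648·cos(3·t). Sustituyendo t = -pi/6: s(-pi/6) = 0.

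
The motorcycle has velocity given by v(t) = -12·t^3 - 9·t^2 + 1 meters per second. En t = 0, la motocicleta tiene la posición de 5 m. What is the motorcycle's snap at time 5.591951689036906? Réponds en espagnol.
Partiendo de la velocidad v(t) = -12·t^3 - 9·t^2 + 1, tomamos 3 derivadas. Derivando la velocidad, obtenemos la aceleración: a(t) = -36·t^2 - 18·t. Tomando d/dt de a(t), encontramos j(t) = -72·t - 18. Derivando la sacudida, obtenemos el snap: s(t) = -72. Usando s(t) = -72 y sustituyendo t = 5.591951689036906, encontramos s = -72.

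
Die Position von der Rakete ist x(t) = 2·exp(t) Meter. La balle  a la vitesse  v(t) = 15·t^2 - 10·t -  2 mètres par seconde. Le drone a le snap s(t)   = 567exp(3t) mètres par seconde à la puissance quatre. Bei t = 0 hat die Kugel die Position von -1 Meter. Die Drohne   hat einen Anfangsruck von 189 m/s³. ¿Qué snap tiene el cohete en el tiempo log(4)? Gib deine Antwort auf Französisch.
En partant de la position x(t) = 2·exp(t), nous prenons 4 dérivées. En prenant d/dt de x(t), nous trouvons v(t) = 2·exp(t). La dérivée de la vitesse donne l'accélération: a(t) = 2·exp(t). La dérivée de l'accélération donne le jerk: j(t) = 2·exp(t). En prenant d/dt de j(t), nous trouvons s(t) = 2·exp(t). En utilisant s(t) = 2·exp(t) et en substituant t = log(4), nous trouvons s = 8.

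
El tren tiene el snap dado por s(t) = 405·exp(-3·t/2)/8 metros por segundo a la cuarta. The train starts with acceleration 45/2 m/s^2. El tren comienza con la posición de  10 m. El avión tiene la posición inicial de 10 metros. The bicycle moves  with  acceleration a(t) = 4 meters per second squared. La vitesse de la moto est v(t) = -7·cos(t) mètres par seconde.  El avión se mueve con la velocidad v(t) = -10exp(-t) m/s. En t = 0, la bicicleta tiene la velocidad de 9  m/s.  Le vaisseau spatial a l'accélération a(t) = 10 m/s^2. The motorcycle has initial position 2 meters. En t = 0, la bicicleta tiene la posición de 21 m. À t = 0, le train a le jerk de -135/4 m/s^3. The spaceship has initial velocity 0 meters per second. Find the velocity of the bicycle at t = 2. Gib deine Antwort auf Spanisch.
Necesitamos integrar nuestra ecuación de la aceleración a(t) = 4 1 vez. La antiderivada de la aceleración es la velocidad. Usando v(0) = 9, obtenemos v(t) = 4·t + 9. Usando v(t) = 4·t + 9 y sustituyendo t = 2, encontramos v = 17.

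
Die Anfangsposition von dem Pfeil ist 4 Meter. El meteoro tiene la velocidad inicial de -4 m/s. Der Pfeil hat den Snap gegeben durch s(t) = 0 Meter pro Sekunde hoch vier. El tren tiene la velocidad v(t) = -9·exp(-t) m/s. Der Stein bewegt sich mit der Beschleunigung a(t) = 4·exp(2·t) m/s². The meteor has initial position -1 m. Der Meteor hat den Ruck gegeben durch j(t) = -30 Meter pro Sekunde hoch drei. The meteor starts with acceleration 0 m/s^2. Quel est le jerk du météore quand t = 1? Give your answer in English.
We have jerk j(t) = -30. Substituting t = 1: j(1) = -30.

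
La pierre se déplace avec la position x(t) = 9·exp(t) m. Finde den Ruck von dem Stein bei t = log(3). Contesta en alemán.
Ausgehend von der Position x(t) = 9·exp(t), nehmen wir 3 Ableitungen. Durch Ableiten von der Position erhalten wir die Geschwindigkeit: v(t) = 9·exp(t). Die Ableitung von der Geschwindigkeit ergibt die Beschleunigung: a(t) = 9·exp(t). Mit d/dt von a(t) finden wir j(t) = 9·exp(t). Wir haben den Ruck j(t) = 9·exp(t). Durch Einsetzen von t = log(3): j(log(3)) = 27.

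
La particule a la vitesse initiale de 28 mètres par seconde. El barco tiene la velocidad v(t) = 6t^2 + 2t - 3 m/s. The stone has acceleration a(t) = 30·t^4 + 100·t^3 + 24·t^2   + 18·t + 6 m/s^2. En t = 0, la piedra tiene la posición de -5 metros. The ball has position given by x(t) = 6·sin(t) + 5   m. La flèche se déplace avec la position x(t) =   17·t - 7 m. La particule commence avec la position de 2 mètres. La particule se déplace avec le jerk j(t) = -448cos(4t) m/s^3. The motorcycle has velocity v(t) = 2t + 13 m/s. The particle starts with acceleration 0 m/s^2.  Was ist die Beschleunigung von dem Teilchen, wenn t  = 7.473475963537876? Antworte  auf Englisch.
To solve this, we need to take 1 antiderivative of our jerk equation j(t) = -448·cos(4·t). The integral of jerk, with a(0) = 0, gives acceleration: a(t) = -112·sin(4·t). We have acceleration a(t) = -112·sin(4·t). Substituting t = 7.473475963537876: a(7.473475963537876) = 111.866809773370.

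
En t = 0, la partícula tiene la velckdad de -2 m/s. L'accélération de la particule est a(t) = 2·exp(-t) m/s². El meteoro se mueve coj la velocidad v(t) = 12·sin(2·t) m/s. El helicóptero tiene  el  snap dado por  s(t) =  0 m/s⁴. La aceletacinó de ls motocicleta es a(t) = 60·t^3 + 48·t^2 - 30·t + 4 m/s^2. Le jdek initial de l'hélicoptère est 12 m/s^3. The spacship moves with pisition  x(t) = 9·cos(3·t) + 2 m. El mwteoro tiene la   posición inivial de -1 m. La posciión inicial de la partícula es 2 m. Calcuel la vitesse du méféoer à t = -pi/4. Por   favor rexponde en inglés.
We have velocity v(t) = 12·sin(2·t). Substituting t = -pi/4: v(-pi/4) = -12.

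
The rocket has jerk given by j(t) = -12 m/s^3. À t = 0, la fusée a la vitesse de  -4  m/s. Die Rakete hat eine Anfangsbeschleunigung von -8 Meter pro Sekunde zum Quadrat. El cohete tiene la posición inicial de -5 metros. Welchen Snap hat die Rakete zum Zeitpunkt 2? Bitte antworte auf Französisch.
Nous devons dériver notre équation du jerk j(t) = -12 1 fois. En dérivant le jerk, nous obtenons le snap: s(t) = 0. Nous avons le snap s(t) = 0. En substituant t = 2: s(2) = 0.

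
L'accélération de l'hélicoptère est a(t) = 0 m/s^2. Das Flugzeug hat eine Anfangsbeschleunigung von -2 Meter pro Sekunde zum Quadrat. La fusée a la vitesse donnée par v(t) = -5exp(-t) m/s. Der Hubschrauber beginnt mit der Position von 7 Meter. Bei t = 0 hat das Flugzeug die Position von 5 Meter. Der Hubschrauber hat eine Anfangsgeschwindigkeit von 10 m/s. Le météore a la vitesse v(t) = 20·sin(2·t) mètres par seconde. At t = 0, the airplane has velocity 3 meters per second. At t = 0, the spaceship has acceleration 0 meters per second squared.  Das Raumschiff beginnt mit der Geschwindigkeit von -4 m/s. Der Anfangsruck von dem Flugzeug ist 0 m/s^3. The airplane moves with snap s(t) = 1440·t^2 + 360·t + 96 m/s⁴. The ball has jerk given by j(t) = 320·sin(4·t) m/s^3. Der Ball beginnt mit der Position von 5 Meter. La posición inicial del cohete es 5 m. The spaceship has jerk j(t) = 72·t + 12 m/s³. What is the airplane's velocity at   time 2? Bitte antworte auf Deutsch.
Wir müssen die Stammfunktion unserer Gleichung für den Snap s(t) = 1440·t^2 + 360·t + 96 3-mal finden. Die Stammfunktion von dem Snap ist der Ruck. Mit j(0) = 0 erhalten wir j(t) = 12·t·(40·t^2 + 15·t + 8). Durch Integration von dem Ruck und Verwendung der Anfangsbedingung a(0) = -2, erhalten wir a(t) = 120·t^4 + 60·t^3 + 48·t^2 - 2. Durch Integration von der Beschleunigung und Verwendung der Anfangsbedingung v(0) = 3, erhalten wir v(t) = 24·t^5 + 15·t^4 + 16·t^3 - 2·t + 3. Wir haben die Geschwindigkeit v(t) = 24·t^5 + 15·t^4 + 16·t^3 - 2·t + 3. Durch Einsetzen von t = 2: v(2) = 1135.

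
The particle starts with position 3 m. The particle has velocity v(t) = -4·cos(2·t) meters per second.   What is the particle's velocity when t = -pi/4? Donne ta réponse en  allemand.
Wir haben die Geschwindigkeit v(t) = -4·cos(2·t). Durch Einsetzen von t = -pi/4: v(-pi/4) = 0.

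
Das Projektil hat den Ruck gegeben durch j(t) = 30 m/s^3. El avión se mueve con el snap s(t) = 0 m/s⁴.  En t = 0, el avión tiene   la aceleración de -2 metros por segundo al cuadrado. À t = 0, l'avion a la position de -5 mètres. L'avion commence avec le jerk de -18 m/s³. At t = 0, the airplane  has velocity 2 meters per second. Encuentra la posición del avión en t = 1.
Necesitamos integrar nuestra ecuación del snap s(t) = 0 4 veces. Tomando ∫s(t)dt y aplicando j(0) = -18, encontramos j(t) = -18. Tomando ∫j(t)dt y aplicando a(0) = -2, encontramos a(t) = -18·t - 2. La antiderivada de la aceleración, con v(0) = 2, da la velocidad: v(t) = -9·t^2 - 2·t + 2. Tomando ∫v(t)dt y aplicando x(0) = -5, encontramos x(t) = -3·t^3 - t^2 + 2·t - 5. Usando x(t) = -3·t^3 - t^2 + 2·t - 5 y sustituyendo t = 1, encontramos x = -7.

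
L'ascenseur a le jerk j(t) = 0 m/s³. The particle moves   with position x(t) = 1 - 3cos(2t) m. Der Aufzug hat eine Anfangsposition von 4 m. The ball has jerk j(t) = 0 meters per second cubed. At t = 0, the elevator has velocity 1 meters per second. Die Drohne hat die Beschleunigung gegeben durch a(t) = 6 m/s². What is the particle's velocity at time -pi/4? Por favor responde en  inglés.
To solve this, we need to take 1 derivative of our position equation x(t) = 1 - 3·cos(2·t). The derivative of position gives velocity: v(t) = 6·sin(2·t). From the given velocity equation v(t) = 6·sin(2·t), we substitute t = -pi/4 to get v = -6.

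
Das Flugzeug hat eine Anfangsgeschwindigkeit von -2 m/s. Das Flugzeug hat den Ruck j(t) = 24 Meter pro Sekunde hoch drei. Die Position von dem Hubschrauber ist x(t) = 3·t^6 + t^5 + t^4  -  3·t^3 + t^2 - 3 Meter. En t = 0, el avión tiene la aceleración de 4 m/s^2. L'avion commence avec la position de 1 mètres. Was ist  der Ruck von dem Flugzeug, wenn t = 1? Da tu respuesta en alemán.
Aus der Gleichung für den Ruck j(t) = 24, setzen wir t = 1 ein und erhalten j = 24.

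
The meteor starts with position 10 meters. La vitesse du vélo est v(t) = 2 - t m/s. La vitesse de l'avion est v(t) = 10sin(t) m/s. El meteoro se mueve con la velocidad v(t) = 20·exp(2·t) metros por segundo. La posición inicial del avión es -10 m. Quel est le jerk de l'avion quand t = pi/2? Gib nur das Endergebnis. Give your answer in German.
Die Antwort ist -10.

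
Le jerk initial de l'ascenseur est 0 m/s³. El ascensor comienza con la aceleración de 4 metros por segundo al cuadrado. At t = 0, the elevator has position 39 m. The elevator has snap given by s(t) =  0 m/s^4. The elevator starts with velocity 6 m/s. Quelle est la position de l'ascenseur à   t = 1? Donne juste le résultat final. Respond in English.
The position at t = 1 is x = 47.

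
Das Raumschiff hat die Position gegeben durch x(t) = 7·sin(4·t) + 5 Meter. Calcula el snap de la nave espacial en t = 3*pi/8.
Partiendo de la posición x(t) = 7·sin(4·t) + 5, tomamos 4 derivadas. Tomando d/dt de x(t), encontramos v(t) = 28·cos(4·t). La derivada de la velocidad da la aceleración: a(t) = -112·sin(4·t). Derivando la aceleración, obtenemos la sacudida: j(t) = -448·cos(4·t). La derivada de la sacudida da el snap: s(t) = 1792·sin(4·t). Usando s(t) = 1792·sin(4·t) y sustituyendo t = 3*pi/8, encontramos s = -1792.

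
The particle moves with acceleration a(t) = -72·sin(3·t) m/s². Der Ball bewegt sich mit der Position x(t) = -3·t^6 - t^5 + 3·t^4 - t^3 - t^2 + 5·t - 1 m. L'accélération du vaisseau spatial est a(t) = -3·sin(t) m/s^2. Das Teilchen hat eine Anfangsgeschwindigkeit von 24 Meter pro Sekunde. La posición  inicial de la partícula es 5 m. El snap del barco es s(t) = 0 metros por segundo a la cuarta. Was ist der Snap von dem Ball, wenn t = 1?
Ausgehend von der Position x(t) = -3·t^6 - t^5 + 3·t^4 - t^3 - t^2 + 5·t - 1, nehmen wir 4 Ableitungen. Die Ableitung von der Position ergibt die Geschwindigkeit: v(t) = -18·t^5 - 5·t^4 + 12·t^3 - 3·t^2 - 2·t + 5. Die Ableitung von der Geschwindigkeit ergibt die Beschleunigung: a(t) = -90·t^4 - 20·t^3 + 36·t^2 - 6·t - 2. Die Ableitung von der Beschleunigung ergibt den Ruck: j(t) = -360·t^3 - 60·t^2 + 72·t - 6. Mit d/dt von j(t) finden wir s(t) = -1080·t^2 - 120·t + 72. Mit s(t) = -1080·t^2 - 120·t + 72 und Einsetzen von t = 1, finden wir s = -1128.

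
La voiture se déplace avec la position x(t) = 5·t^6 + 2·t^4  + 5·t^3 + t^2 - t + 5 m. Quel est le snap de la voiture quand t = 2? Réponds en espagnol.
Debemos derivar nuestra ecuación de la posición x(t) = 5·t^6 + 2·t^4 + 5·t^3 + t^2 - t + 5 4 veces. La derivada de la posición da la velocidad: v(t) = 30·t^5 + 8·t^3 + 15·t^2 + 2·t - 1. Derivando la velocidad, obtenemos la aceleración: a(t) = 150·t^4 + 24·t^2 + 30·t + 2. Tomando d/dt de a(t), encontramos j(t) = 600·t^3 + 48·t + 30. La derivada de la sacudida da el snap: s(t) = 1800·t^2 + 48. De la ecuación del snap s(t) = 1800·t^2 + 48, sustituimos t = 2 para obtener s = 7248.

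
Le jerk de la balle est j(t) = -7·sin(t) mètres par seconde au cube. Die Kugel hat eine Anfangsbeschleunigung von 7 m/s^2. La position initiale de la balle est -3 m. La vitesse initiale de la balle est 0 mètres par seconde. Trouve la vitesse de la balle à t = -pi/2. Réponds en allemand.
Wir müssen die Stammfunktion unserer Gleichung für den Ruck j(t) = -7·sin(t) 2-mal finden. Durch Integration von dem Ruck und Verwendung der Anfangsbedingung a(0) = 7, erhalten wir a(t) = 7·cos(t). Das Integral von der Beschleunigung ist die Geschwindigkeit. Mit v(0) = 0 erhalten wir v(t) = 7·sin(t). Wir haben die Geschwindigkeit v(t) = 7·sin(t). Durch Einsetzen von t = -pi/2: v(-pi/2) = -7.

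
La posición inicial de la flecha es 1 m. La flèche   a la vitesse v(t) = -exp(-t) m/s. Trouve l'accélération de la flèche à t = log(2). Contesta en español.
Debemos derivar nuestra ecuación de la velocidad v(t) = -exp(-t) 1 vez. Derivando la velocidad, obtenemos la aceleración: a(t) = exp(-t). De la ecuación de la aceleración a(t) = exp(-t), sustituimos t = log(2) para obtener a = 1/2.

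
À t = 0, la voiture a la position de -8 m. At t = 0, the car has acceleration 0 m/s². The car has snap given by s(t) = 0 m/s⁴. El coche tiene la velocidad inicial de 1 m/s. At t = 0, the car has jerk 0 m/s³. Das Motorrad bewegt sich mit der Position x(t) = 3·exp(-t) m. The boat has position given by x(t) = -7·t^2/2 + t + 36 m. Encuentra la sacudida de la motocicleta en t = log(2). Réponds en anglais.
We must differentiate our position equation x(t) = 3·exp(-t) 3 times. Taking d/dt of x(t), we find v(t) = -3·exp(-t). Differentiating velocity, we get acceleration: a(t) = 3·exp(-t). Taking d/dt of a(t), we find j(t) = -3·exp(-t). We have jerk j(t) = -3·exp(-t). Substituting t = log(2): j(log(2)) = -3/2.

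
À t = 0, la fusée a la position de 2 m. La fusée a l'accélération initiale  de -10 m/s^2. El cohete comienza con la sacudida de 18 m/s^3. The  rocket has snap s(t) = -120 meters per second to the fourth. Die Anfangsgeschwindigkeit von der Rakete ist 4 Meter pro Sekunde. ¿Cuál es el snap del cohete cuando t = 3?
De la ecuación del snap s(t) = -120, sustituimos t = 3 para obtener s = -120.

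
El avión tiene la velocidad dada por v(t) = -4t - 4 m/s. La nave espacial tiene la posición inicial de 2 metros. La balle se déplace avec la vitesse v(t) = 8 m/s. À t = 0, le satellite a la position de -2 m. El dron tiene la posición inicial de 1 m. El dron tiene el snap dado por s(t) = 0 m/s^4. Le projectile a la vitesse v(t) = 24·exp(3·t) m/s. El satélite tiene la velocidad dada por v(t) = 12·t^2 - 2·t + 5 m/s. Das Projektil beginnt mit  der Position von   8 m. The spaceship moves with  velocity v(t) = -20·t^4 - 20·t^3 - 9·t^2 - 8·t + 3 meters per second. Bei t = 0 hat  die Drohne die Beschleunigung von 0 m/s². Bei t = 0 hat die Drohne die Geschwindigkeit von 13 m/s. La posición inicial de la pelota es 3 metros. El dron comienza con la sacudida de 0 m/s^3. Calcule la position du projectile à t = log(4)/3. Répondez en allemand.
Um dies zu lösen, müssen wir 1 Integral unserer Gleichung für die Geschwindigkeit v(t) = 24·exp(3·t) finden. Mit ∫v(t)dt und Anwendung von x(0) = 8, finden wir x(t) = 8·exp(3·t). Aus der Gleichung für die Position x(t) = 8·exp(3·t), setzen wir t = log(4)/3 ein und erhalten x = 32.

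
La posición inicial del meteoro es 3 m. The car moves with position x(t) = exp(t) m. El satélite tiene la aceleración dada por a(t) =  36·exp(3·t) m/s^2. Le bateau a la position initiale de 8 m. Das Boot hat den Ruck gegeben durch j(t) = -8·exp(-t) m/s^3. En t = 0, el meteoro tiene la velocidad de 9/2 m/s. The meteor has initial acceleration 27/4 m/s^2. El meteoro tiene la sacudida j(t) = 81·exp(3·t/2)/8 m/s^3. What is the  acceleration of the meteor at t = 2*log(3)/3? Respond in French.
Pour résoudre ceci, nous devons prendre 1 intégrale de notre équation du jerk j(t) = 81·exp(3·t/2)/8. En prenant ∫j(t)dt et en appliquant a(0) = 27/4, nous trouvons a(t) = 27·exp(3·t/2)/4. Nous avons l'accélération a(t) = 27·exp(3·t/2)/4. En substituant t = 2*log(3)/3: a(2*log(3)/3) = 81/4.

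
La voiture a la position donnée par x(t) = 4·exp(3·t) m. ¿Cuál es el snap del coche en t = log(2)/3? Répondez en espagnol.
Para resolver esto, necesitamos tomar 4 derivadas de nuestra ecuación de la posición x(t) = 4·exp(3·t). Tomando d/dt de x(t), encontramos v(t) = 12·exp(3·t). Tomando d/dt de v(t), encontramos a(t) = 36·exp(3·t). Derivando la aceleración, obtenemos la sacudida: j(t) = 108·exp(3·t). La derivada de la sacudida da el snap: s(t) = 324·exp(3·t). De la ecuación del snap s(t) = 324·exp(3·t), sustituimos t = log(2)/3 para obtener s = 648.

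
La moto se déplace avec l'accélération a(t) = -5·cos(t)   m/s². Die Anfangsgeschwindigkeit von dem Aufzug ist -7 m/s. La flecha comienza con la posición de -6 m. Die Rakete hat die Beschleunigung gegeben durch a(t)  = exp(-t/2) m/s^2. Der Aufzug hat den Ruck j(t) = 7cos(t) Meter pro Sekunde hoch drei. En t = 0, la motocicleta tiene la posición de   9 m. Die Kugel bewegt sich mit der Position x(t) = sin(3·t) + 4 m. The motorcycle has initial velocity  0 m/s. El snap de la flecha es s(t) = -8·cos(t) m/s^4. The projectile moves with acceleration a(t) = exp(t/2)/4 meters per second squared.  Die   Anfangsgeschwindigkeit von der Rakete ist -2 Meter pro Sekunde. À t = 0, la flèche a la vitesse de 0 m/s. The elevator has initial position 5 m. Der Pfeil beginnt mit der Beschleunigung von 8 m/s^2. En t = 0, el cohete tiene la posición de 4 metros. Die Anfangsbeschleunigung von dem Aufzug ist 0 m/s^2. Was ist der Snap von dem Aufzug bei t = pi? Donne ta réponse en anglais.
We must differentiate our jerk equation j(t) = 7·cos(t) 1 time. Differentiating jerk, we get snap: s(t) = -7·sin(t). Using s(t) = -7·sin(t) and substituting t = pi, we find s = 0.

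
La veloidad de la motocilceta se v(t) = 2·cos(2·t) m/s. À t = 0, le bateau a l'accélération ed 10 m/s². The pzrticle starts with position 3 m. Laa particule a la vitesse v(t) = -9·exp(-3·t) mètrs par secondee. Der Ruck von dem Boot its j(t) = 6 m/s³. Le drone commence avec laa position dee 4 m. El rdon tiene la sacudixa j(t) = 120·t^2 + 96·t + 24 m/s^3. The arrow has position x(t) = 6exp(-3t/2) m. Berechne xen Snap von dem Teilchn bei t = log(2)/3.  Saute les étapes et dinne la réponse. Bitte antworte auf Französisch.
À t = log(2)/3, s = 243/2.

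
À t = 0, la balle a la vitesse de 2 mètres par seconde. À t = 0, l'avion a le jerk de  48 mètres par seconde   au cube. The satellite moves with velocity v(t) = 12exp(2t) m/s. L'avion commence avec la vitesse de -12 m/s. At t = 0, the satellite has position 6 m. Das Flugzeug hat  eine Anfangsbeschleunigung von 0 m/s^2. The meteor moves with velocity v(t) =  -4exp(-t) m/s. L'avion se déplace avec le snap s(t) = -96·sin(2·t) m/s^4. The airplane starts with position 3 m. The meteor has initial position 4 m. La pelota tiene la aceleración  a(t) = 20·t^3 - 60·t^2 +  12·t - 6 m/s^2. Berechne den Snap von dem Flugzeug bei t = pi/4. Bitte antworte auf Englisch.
Using s(t) = -96·sin(2·t) and substituting t = pi/4, we find s = -96.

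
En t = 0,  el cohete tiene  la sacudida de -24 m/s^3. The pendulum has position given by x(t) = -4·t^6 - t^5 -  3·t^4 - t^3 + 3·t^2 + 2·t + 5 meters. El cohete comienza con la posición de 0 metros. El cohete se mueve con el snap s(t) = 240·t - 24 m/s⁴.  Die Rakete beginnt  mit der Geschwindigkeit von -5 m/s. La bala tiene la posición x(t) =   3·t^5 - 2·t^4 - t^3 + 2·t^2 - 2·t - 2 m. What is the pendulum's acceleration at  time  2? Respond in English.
Starting from position x(t) = -4·t^6 - t^5 - 3·t^4 - t^3 + 3·t^2 + 2·t + 5, we take 2 derivatives. Differentiating position, we get velocity: v(t) = -24·t^5 - 5·t^4 - 12·t^3 - 3·t^2 + 6·t + 2. The derivative of velocity gives acceleration: a(t) = -120·t^4 - 20·t^3 - 36·t^2 - 6·t + 6. Using a(t) = -120·t^4 - 20·t^3 - 36·t^2 - 6·t + 6 and substituting t = 2, we find a = -2230.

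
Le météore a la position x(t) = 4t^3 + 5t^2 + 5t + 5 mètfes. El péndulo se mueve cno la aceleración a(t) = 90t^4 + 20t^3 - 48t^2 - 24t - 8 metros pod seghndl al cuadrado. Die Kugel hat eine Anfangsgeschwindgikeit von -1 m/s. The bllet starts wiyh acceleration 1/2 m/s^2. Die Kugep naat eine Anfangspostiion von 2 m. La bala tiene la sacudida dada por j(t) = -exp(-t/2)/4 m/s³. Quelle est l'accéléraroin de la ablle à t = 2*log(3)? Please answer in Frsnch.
Nous devons intégrer notre équation du jerk j(t) = -exp(-t/2)/4 1 fois. En intégrant le jerk et en utilisant la condition initiale a(0) = 1/2, nous obtenons a(t) = exp(-t/2)/2. Nous avons l'accélération a(t) = exp(-t/2)/2. En substituant t = 2*log(3): a(2*log(3)) = 1/6.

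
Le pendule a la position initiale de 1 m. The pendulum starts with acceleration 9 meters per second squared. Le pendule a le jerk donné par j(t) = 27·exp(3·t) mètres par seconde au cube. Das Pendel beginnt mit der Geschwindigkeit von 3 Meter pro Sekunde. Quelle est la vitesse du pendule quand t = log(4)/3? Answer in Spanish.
Debemos encontrar la antiderivada de nuestra ecuación de la sacudida j(t) = 27·exp(3·t) 2 veces. La antiderivada de la sacudida es la aceleración. Usando a(0) = 9, obtenemos a(t) = 9·exp(3·t). La integral de la aceleración es la velocidad. Usando v(0) = 3, obtenemos v(t) = 3·exp(3·t). Tenemos la velocidad v(t) = 3·exp(3·t). Sustituyendo t = log(4)/3: v(log(4)/3) = 12.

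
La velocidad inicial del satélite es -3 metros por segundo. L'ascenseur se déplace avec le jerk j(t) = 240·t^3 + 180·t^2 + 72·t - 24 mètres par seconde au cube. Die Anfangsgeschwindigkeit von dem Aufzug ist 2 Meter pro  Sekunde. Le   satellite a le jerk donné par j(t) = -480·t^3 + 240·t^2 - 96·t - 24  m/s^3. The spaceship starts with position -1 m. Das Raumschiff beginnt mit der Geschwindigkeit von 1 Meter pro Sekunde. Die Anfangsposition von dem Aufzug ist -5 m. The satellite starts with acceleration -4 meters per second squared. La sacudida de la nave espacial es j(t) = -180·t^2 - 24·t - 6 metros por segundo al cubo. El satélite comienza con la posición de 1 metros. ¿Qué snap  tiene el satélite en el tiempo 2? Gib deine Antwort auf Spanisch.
Debemos derivar nuestra ecuación de la sacudida j(t) = -480·t^3 + 240·t^2 - 96·t - 24 1 vez. Tomando d/dt de j(t), encontramos s(t) = -1440·t^2 + 480·t - 96. Tenemos el snap s(t) = -1440·t^2 + 480·t - 96. Sustituyendo t = 2: s(2) = -4896.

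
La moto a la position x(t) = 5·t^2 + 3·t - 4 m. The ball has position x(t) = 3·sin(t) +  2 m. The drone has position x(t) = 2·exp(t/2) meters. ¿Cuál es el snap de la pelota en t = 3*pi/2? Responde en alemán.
Um dies zu lösen, müssen wir 4 Ableitungen unserer Gleichung für die Position x(t) = 3·sin(t) + 2 nehmen. Mit d/dt von x(t) finden wir v(t) = 3·cos(t). Die Ableitung von der Geschwindigkeit ergibt die Beschleunigung: a(t) = -3·sin(t). Mit d/dt von a(t) finden wir j(t) = -3·cos(t). Mit d/dt von j(t) finden wir s(t) = 3·sin(t). Mit s(t) = 3·sin(t) und Einsetzen von t = 3*pi/2, finden wir s = -3.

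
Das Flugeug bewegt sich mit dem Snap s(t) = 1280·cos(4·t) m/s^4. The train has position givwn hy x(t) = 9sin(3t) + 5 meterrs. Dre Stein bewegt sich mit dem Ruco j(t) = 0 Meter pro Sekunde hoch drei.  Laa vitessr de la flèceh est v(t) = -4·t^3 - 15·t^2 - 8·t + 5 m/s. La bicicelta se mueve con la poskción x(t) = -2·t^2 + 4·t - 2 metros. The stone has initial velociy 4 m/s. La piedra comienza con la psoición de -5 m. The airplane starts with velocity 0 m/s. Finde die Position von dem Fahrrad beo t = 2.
Mit x(t) = -2·t^2 + 4·t - 2 und Einsetzen von t = 2, finden wir x = -2.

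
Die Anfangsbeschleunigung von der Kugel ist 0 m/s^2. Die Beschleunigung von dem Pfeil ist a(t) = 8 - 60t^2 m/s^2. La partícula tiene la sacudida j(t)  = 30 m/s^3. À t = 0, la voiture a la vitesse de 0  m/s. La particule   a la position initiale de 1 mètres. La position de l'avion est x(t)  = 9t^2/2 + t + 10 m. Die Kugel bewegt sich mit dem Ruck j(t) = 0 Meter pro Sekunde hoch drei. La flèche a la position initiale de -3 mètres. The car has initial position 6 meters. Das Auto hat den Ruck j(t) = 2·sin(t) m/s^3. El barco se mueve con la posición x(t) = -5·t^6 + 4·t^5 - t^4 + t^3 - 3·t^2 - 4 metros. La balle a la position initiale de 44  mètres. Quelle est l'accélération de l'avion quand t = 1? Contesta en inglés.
Starting from position x(t) = 9·t^2/2 + t + 10, we take 2 derivatives. Taking d/dt of x(t), we find v(t) = 9·t + 1. Differentiating velocity, we get acceleration: a(t) = 9. We have acceleration a(t) = 9. Substituting t = 1: a(1) = 9.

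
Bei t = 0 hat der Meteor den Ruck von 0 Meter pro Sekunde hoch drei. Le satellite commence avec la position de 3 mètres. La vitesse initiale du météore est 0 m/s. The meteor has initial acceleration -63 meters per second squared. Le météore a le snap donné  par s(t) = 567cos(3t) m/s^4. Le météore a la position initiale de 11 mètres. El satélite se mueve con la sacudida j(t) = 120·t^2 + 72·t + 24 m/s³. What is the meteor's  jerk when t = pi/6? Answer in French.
Pour résoudre ceci, nous devons prendre 1 intégrale de notre équation du snap s(t) = 567·cos(3·t). L'intégrale du snap, avec j(0) = 0, donne le jerk: j(t) = 189·sin(3·t). Nous avons le jerk j(t) = 189·sin(3·t). En substituant t = pi/6: j(pi/6) = 189.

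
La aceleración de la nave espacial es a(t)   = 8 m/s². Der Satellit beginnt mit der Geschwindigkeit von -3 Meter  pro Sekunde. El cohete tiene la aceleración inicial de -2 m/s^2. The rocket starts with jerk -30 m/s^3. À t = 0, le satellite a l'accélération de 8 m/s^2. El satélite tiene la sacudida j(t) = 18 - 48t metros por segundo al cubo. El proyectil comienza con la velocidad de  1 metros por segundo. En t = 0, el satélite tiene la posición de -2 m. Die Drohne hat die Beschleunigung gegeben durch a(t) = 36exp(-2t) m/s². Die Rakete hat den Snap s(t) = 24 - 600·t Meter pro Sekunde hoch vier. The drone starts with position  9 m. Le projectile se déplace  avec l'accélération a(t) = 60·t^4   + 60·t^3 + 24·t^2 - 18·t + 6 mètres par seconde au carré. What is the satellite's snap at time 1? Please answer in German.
Um dies zu lösen, müssen wir 1 Ableitung unserer Gleichung für den Ruck j(t) = 18 - 48·t nehmen. Mit d/dt von j(t) finden wir s(t) = -48. Mit s(t) = -48 und Einsetzen von t = 1, finden wir s = -48.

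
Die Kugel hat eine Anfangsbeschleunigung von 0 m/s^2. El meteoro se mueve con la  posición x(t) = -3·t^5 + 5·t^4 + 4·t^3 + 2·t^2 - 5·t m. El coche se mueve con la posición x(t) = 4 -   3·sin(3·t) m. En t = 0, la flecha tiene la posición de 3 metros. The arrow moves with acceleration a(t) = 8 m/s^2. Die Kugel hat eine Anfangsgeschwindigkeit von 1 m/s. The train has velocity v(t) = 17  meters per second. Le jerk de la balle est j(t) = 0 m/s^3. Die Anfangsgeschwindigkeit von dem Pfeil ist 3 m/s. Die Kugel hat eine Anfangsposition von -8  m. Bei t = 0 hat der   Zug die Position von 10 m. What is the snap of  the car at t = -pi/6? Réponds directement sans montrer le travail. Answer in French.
s(-pi/6) = 243.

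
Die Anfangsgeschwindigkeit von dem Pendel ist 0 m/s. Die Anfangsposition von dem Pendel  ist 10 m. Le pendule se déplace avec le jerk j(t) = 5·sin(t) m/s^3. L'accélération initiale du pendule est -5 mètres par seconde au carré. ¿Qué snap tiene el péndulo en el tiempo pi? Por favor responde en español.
Para resolver esto, necesitamos tomar 1 derivada de nuestra ecuación de la sacudida j(t) = 5·sin(t). Tomando d/dt de j(t), encontramos s(t) = 5·cos(t). Tenemos el snap s(t) = 5·cos(t). Sustituyendo t = pi: s(pi) = -5.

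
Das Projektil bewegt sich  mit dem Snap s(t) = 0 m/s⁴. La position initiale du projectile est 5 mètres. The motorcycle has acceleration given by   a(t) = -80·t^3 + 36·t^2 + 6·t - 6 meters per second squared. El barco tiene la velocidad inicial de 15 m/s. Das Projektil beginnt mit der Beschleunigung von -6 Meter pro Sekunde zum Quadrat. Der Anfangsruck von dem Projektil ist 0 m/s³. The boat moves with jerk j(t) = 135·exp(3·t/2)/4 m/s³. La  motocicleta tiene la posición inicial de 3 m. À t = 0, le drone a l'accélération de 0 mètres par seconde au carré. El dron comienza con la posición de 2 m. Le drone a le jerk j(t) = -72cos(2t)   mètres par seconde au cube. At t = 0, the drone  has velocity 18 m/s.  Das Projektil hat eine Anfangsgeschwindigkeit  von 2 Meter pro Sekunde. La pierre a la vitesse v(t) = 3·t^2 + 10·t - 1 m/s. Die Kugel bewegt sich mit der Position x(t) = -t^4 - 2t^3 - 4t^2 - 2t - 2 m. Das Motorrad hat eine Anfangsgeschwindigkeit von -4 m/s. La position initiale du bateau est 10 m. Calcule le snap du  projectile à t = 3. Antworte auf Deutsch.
Wir haben den Snap s(t) = 0. Durch Einsetzen von t = 3: s(3) = 0.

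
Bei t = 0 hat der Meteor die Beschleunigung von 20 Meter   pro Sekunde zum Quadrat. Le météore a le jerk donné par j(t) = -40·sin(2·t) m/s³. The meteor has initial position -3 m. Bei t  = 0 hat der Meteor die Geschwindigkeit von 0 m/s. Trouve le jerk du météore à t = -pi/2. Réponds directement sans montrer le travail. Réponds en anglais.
The jerk at t = -pi/2 is j = 0.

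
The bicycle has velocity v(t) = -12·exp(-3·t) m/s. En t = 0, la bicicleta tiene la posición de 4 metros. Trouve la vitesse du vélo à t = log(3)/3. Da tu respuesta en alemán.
Mit v(t) = -12·exp(-3·t) und Einsetzen von t = log(3)/3, finden wir v = -4.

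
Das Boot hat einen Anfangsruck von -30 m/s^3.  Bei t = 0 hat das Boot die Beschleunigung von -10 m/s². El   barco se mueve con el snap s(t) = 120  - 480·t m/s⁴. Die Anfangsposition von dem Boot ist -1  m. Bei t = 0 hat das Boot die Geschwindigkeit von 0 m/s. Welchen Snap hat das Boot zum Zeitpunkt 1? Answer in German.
Wir haben den Snap s(t) = 120 - 480·t. Durch Einsetzen von t = 1: s(1) = -360.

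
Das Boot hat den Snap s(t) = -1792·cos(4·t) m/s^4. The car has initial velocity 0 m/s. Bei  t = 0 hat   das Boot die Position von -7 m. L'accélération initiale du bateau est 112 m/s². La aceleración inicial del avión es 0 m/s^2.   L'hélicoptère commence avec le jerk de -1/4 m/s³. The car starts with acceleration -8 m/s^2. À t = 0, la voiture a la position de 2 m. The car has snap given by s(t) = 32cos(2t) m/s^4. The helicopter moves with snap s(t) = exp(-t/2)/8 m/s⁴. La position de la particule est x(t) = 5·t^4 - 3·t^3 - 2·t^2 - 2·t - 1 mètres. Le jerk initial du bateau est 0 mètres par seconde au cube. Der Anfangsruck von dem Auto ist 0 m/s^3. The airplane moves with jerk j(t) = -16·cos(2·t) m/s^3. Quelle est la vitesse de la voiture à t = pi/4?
Nous devons trouver la primitive de notre équation du snap s(t) = 32·cos(2·t) 3 fois. En prenant ∫s(t)dt et en appliquant j(0) = 0, nous trouvons j(t) = 16·sin(2·t). En intégrant le jerk et en utilisant la condition initiale a(0) = -8, nous obtenons a(t) = -8·cos(2·t). En intégrant l'accélération et en utilisant la condition initiale v(0) = 0, nous obtenons v(t) = -4·sin(2·t). En utilisant v(t) = -4·sin(2·t) et en substituant t = pi/4, nous trouvons v = -4.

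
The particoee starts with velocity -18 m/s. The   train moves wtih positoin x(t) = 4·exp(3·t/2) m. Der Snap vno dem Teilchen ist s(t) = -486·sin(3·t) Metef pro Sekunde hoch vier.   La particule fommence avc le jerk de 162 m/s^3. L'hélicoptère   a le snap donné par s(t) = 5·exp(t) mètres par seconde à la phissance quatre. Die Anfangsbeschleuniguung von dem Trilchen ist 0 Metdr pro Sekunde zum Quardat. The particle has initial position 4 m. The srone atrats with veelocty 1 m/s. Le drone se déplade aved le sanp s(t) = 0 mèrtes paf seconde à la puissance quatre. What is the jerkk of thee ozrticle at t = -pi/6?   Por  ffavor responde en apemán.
Wir müssen unsere Gleichung für den Snap s(t) = -486·sin(3·t) 1-mal integrieren. Mit ∫s(t)dt und Anwendung von j(0) = 162, finden wir j(t) = 162·cos(3·t). Wir haben den Ruck j(t) = 162·cos(3·t). Durch Einsetzen von t = -pi/6: j(-pi/6) = 0.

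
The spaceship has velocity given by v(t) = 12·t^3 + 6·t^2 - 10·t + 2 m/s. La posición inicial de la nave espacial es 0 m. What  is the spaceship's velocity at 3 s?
From the given velocity equation v(t) = 12·t^3 + 6·t^2 - 10·t + 2, we substitute t = 3 to get v = 350.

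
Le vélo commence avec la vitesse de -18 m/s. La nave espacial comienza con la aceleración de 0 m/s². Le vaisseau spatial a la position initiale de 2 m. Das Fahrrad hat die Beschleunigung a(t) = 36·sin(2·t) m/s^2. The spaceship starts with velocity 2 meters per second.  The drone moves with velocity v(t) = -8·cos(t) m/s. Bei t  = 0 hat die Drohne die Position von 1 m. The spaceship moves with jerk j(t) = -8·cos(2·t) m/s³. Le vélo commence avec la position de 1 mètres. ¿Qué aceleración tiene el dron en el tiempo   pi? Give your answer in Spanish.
Partiendo de la velocidad v(t) = -8·cos(t), tomamos 1 derivada. Derivando la velocidad, obtenemos la aceleración: a(t) = 8·sin(t). Tenemos la aceleración a(t) = 8·sin(t). Sustituyendo t = pi: a(pi) = 0.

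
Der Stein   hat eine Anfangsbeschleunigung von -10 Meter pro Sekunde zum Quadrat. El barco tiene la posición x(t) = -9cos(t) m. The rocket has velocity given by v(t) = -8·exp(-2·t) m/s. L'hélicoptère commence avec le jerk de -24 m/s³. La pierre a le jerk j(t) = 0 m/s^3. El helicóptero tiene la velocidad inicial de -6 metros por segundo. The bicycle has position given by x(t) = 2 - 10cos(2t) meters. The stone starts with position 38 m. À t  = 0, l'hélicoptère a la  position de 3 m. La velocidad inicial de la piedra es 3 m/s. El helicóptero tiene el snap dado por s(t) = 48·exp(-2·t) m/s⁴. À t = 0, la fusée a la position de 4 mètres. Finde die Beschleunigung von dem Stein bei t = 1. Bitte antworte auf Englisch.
To find the answer, we compute 1 antiderivative of j(t) = 0. Finding the antiderivative of j(t) and using a(0) = -10: a(t) = -10. We have acceleration a(t) = -10. Substituting t = 1: a(1) = -10.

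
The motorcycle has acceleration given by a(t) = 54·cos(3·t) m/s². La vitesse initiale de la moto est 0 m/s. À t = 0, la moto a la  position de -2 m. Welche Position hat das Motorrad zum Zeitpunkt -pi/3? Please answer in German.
Wir müssen unsere Gleichung für die Beschleunigung a(t) = 54·cos(3·t) 2-mal integrieren. Mit ∫a(t)dt und Anwendung von v(0) = 0, finden wir v(t) = 18·sin(3·t). Mit ∫v(t)dt und Anwendung von x(0) = -2, finden wir x(t) = 4 - 6·cos(3·t). Mit x(t) = 4 - 6·cos(3·t) und Einsetzen von t = -pi/3, finden wir x = 10.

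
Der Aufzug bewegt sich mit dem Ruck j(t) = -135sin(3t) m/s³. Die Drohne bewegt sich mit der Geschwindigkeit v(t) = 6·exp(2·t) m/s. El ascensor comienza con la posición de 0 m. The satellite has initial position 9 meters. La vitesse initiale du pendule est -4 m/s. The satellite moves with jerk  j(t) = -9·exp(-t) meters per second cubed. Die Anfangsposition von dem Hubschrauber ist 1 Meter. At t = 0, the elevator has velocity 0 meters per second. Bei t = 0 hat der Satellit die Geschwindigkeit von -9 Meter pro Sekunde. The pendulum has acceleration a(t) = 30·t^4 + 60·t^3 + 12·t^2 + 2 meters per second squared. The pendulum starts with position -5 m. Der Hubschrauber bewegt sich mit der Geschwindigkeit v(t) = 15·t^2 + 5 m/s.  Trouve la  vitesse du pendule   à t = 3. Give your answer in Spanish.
Necesitamos integrar nuestra ecuación de la aceleración a(t) = 30·t^4 + 60·t^3 + 12·t^2 + 2 1 vez. Integrando la aceleración y usando la condición inicial v(0) = -4, obtenemos v(t) = 6·t^5 + 15·t^4 + 4·t^3 + 2·t - 4. Tenemos la velocidad v(t) = 6·t^5 + 15·t^4 + 4·t^3 + 2·t - 4. Sustituyendo t = 3: v(3) = 2783.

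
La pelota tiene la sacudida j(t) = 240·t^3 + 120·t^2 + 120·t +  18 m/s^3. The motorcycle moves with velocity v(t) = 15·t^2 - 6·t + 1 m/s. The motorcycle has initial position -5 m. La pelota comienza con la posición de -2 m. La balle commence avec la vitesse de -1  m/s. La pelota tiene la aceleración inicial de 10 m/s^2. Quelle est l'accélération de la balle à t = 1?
Nous devons trouver la primitive de notre équation du jerk j(t) = 240·t^3 + 120·t^2 + 120·t + 18 1 fois. L'intégrale du jerk, avec a(0) = 10, donne l'accélération: a(t) = 60·t^4 + 40·t^3 + 60·t^2 + 18·t + 10. En utilisant a(t) = 60·t^4 + 40·t^3 + 60·t^2 + 18·t + 10 et en substituant t = 1, nous trouvons a = 188.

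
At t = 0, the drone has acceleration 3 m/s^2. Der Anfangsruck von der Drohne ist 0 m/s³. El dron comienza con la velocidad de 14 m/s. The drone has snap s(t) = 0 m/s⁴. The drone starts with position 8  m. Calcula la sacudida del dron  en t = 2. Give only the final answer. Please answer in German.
Bei t = 2, j = 0.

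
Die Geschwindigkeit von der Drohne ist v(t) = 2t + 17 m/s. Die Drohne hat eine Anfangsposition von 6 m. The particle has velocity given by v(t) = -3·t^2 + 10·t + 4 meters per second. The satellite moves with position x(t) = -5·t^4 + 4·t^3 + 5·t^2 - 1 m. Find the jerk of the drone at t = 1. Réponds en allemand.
Wir müssen unsere Gleichung für die Geschwindigkeit v(t) = 2·t + 17 2-mal ableiten. Mit d/dt von v(t) finden wir a(t) = 2. Mit d/dt von a(t) finden wir j(t) = 0. Mit j(t) = 0 und Einsetzen von t = 1, finden wir j = 0.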